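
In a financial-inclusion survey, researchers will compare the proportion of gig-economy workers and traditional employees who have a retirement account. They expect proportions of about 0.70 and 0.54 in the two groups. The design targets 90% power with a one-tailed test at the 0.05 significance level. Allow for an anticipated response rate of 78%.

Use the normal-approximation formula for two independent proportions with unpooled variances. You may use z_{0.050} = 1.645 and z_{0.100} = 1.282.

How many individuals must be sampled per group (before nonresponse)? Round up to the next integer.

n = (z_α + z_β)² · [p₁(1−p₁) + p₂(1−p₂)] / (p₁ − p₂)²
  = (1.645 + 1.282)² · (0.70·0.30 + 0.54·0.46) / (0.16)²
  = (2.927)² · (0.2100 + 0.2484) / 0.0256
  = 8.5673 · 0.4584 / 0.0256
  = 153.41
Adjust for 78% response: 153.41 / 0.78 = 196.68.
Round up → n = 197 per group.

n = 197 per group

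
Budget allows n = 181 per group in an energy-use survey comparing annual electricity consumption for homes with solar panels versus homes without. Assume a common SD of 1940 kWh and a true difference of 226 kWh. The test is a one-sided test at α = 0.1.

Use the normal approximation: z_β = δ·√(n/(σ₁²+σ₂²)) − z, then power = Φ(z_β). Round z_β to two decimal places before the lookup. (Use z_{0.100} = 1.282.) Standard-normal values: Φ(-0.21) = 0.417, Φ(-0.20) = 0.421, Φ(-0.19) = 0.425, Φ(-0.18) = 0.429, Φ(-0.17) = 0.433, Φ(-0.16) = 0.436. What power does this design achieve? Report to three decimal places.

z_β = δ·√(n/(σ₁²+σ₂²)) − z_α
    = 226 · √(181/7527200) − 1.282
    = 226 · 0.00490 − 1.282
    = 1.1082 − 1.282 = -0.1738 → -0.17
Power = Φ(-0.17) = 0.433.

Power ≈ 0.433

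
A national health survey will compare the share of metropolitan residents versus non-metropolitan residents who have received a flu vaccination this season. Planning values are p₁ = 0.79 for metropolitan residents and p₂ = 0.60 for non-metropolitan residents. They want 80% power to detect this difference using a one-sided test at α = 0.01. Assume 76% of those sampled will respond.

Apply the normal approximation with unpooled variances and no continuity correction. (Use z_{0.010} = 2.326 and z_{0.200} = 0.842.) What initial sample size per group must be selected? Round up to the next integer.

n = (z_α + z_β)² · [p₁(1−p₁) + p₂(1−p₂)] / (p₁ − p₂)²
  = (2.326 + 0.842)² · (0.79·0.21 + 0.60·0.40) / (0.19)²
  = (3.168)² · (0.1659 + 0.2400) / 0.0361
  = 10.0362 · 0.4059 / 0.0361
  = 112.84
Adjust for 76% response: 112.84 / 0.76 = 148.48.
Round up → n = 149 per group.

n = 149 per group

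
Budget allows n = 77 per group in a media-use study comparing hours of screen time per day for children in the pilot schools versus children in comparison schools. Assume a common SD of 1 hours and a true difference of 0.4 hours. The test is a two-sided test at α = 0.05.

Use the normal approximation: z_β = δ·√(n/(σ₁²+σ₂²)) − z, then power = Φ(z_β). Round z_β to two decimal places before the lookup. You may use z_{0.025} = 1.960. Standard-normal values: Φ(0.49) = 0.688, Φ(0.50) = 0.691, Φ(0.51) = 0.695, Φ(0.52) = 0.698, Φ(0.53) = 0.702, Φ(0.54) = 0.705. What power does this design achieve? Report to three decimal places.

z_β = δ·√(n/(σ₁²+σ₂²)) − z_{α/2}
    = 0.4 · √(77/2) − 1.960
    = 0.4 · 6.20484 − 1.960
    = 2.4819 − 1.960 = 0.5219 → 0.52
Power = Φ(0.52) = 0.698.

Power ≈ 0.698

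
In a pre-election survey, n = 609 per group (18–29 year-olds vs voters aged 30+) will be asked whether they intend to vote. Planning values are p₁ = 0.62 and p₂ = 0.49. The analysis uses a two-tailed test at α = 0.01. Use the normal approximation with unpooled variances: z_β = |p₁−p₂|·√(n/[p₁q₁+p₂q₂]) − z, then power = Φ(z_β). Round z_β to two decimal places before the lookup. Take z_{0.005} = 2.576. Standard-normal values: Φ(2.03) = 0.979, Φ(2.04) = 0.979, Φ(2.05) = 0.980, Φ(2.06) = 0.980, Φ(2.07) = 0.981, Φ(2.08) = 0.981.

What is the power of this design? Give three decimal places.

z_β = |p₁−p₂|·√(n/[p₁q₁+p₂q₂]) − z_{α/2}
    = 0.13 · √(609/0.4855) − 2.576
    = 0.13 · 35.4172 − 2.576
    = 4.6042 − 2.576 = 2.0282 → 2.03
Power = Φ(2.03) = 0.979.

Power ≈ 0.979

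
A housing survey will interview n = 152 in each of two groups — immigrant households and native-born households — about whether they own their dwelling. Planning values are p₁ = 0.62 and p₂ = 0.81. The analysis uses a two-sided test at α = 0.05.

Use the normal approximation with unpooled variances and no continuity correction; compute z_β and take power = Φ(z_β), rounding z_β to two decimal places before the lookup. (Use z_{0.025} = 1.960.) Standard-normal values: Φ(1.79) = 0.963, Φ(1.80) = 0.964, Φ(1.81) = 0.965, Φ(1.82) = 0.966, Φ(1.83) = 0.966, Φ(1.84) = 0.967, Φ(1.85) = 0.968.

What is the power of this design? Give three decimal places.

Power ≈ 0.963

z_β = |p₁−p₂|·√(n/[p₁q₁+p₂q₂]) − z_{α/2}
    = 0.19 · √(152/0.3895) − 1.960
    = 0.19 · 19.7546 − 1.960
    = 3.7534 − 1.960 = 1.7934 → 1.79
Power = Φ(1.79) = 0.963.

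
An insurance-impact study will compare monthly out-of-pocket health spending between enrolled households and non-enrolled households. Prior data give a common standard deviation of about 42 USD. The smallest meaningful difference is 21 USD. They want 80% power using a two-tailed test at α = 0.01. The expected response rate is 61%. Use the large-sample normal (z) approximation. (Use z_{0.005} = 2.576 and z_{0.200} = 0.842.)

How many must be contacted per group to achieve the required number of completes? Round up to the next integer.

n = 154 per group

n = (z_{α/2} + z_β)² · (σ₁² + σ₂²) / δ²
  = (2.576 + 0.842)² · (2·42² = 3528) / 21²
  = 11.6827 · 3528 / 441
  = 93.46
Adjust for 61% response: 93.46 / 0.61 = 153.22.
Round up → n = 154 per group.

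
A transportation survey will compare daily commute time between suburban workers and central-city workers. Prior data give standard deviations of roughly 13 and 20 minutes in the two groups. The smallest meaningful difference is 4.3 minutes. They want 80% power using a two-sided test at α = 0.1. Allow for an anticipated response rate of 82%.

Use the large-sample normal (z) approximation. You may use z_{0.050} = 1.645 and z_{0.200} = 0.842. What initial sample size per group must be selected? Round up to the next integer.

n = (z_{α/2} + z_β)² · (σ₁² + σ₂²) / δ²
  = (1.645 + 0.842)² · (13² + 20² = 569) / 4.3²
  = 6.1852 · 569 / 18.49
  = 190.34
Adjust for 82% response: 190.34 / 0.82 = 232.12.
Round up → n = 233 per group.

n = 233 per group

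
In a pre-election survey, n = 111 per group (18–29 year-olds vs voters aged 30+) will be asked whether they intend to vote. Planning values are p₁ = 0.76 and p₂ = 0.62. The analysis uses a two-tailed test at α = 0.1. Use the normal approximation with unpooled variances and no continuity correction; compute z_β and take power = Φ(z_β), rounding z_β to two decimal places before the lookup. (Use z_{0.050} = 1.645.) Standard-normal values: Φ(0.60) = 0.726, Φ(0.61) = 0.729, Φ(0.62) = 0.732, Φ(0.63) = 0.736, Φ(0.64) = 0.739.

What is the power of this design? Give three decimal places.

z_β = |p₁−p₂|·√(n/[p₁q₁+p₂q₂]) − z_{α/2}
    = 0.14 · √(111/0.4180) − 1.645
    = 0.14 · 16.2957 − 1.645
    = 2.2814 − 1.645 = 0.6364 → 0.64
Power = Φ(0.64) = 0.739.

Power ≈ 0.739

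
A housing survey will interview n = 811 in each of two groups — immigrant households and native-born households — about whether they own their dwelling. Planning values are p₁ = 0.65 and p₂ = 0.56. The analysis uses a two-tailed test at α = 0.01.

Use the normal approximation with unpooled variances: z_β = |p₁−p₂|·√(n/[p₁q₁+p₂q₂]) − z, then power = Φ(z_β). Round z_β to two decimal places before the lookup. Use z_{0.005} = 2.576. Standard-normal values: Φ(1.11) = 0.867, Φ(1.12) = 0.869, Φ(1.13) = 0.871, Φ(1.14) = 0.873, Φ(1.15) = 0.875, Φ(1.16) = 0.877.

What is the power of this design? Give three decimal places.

z_β = |p₁−p₂|·√(n/[p₁q₁+p₂q₂]) − z_{α/2}
    = 0.09 · √(811/0.4739) − 2.576
    = 0.09 · 41.3682 − 2.576
    = 3.7231 − 2.576 = 1.1471 → 1.15
Power = Φ(1.15) = 0.875.

Power ≈ 0.875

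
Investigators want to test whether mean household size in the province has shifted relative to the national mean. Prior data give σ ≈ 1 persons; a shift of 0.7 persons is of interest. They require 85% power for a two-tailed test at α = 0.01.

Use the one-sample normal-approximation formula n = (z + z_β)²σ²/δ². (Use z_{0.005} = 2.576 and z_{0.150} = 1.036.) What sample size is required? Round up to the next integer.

n = 27

n = (z_{α/2} + z_β)² · σ² / δ²
  = (2.576 + 1.036)² · 1² / 0.7²
  = 13.0465 · 1 / 0.49
  = 26.63
Round up → n = 27.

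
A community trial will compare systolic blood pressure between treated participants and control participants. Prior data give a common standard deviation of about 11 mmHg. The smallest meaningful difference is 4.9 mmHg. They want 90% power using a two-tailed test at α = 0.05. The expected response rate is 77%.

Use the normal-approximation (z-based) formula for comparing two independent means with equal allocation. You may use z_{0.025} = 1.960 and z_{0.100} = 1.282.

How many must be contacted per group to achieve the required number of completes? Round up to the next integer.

n = 138 per group

n = (z_{α/2} + z_β)² · (σ₁² + σ₂²) / δ²
  = (1.960 + 1.282)² · (2·11² = 242) / 4.9²
  = 10.5106 · 242 / 24.01
  = 105.94
Adjust for 77% response: 105.94 / 0.77 = 137.58.
Round up → n = 138 per group.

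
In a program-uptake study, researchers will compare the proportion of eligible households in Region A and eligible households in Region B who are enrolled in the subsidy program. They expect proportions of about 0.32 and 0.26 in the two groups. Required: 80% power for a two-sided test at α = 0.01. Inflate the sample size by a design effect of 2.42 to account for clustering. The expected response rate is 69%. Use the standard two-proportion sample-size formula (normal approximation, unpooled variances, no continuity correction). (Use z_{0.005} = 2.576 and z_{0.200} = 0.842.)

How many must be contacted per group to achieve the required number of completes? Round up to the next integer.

n = 4667 per group

n = (z_{α/2} + z_β)² · [p₁(1−p₁) + p₂(1−p₂)] / (p₁ − p₂)²
  = (2.576 + 0.842)² · (0.32·0.68 + 0.26·0.74) / (0.06)²
  = (3.418)² · (0.2176 + 0.1924) / 0.0036
  = 11.6827 · 0.4100 / 0.0036
  = 1330.53
Design effect: 2.42 × 1330.53 = 3219.89.
Adjust for 69% response: 3219.89 / 0.69 = 4666.51.
Round up → n = 4667 per group.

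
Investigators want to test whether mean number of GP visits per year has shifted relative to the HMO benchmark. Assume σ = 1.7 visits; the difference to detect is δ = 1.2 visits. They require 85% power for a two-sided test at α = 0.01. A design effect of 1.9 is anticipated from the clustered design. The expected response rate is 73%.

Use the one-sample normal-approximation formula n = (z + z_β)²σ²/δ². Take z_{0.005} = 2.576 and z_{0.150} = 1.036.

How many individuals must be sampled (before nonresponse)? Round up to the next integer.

n = 69

n = (z_{α/2} + z_β)² · σ² / δ²
  = (2.576 + 1.036)² · 1.7² / 1.2²
  = 13.0465 · 2.89 / 1.44
  = 26.18
Design effect: 1.9 × 26.18 = 49.75.
Adjust for 73% response: 49.75 / 0.73 = 68.15.
Round up → n = 69.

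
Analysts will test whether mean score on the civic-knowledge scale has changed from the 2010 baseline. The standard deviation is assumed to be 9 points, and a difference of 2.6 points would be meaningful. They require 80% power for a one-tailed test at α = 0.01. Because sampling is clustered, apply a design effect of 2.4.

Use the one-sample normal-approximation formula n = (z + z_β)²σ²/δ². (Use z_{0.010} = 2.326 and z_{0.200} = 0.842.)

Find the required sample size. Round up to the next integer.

n = 289

n = (z_α + z_β)² · σ² / δ²
  = (2.326 + 0.842)² · 9² / 2.6²
  = 10.0362 · 81 / 6.76
  = 120.26
Design effect: 2.4 × 120.26 = 288.62.
Round up → n = 289.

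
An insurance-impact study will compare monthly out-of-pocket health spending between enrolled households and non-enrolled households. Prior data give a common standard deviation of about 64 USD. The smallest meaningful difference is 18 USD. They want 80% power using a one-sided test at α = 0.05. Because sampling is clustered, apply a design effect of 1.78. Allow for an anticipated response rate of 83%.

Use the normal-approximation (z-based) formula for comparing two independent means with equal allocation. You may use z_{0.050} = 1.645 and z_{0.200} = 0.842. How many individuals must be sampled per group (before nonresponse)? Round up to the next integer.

n = 336 per group

n = (z_α + z_β)² · (σ₁² + σ₂²) / δ²
  = (1.645 + 0.842)² · (2·64² = 8192) / 18²
  = 6.1852 · 8192 / 324
  = 156.39
Design effect: 1.78 × 156.39 = 278.37.
Adjust for 83% response: 278.37 / 0.83 = 335.38.
Round up → n = 336 per group.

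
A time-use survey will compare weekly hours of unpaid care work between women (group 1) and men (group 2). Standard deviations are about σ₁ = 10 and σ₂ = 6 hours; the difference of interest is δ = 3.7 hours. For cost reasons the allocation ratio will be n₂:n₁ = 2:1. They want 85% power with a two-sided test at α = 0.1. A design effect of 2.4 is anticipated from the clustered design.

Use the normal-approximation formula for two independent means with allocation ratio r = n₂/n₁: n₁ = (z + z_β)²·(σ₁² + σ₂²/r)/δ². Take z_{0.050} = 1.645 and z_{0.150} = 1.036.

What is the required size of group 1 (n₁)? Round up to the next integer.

n₁ = (z_{α/2} + z_β)² · (σ₁² + σ₂²/r) / δ²
   = (1.645 + 1.036)² · (10² + 6²/2) / 3.7²
   = 7.1878 · (100 + 18) / 13.69
   = 7.1878 · 118 / 13.69
   = 61.95
Design effect: 2.4 × 61.95 = 148.69.
Round up → n₁ = 149; n₂ = r·n₁ = 2 × 149 = 298.

n₁ = 149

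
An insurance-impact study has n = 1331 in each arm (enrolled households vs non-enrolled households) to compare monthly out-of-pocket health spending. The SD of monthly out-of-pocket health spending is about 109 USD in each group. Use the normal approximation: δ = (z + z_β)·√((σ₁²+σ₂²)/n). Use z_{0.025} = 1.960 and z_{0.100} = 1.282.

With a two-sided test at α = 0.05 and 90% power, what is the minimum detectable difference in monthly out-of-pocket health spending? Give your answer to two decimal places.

δ = (z_{α/2} + z_β) · √((σ₁²+σ₂²)/n)
  = (1.960 + 1.282) · √(23762/1331)
  = 3.242 · √17.8527
  = 3.242 · 4.2253
  = 13.6983

Minimum detectable difference ≈ 13.70 USD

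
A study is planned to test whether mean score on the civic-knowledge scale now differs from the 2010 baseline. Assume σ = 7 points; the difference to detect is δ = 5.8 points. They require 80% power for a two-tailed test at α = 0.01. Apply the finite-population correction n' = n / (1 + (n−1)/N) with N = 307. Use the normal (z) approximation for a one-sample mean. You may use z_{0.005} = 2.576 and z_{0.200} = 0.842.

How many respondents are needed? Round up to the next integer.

n = 17

n = (z_{α/2} + z_β)² · σ² / δ²
  = (2.576 + 0.842)² · 7² / 5.8²
  = 11.6827 · 49 / 33.64
  = 17.02
Finite-population correction (N = 307): 17.02 / (1 + (17.02 − 1)/307) = 16.17.
Round up → n = 17.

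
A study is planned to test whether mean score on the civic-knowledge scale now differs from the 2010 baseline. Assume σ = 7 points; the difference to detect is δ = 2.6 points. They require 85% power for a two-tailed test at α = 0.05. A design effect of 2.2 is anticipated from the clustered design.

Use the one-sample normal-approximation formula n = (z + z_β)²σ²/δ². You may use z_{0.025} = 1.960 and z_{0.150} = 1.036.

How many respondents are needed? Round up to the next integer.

n = (z_{α/2} + z_β)² · σ² / δ²
  = (1.960 + 1.036)² · 7² / 2.6²
  = 8.9760 · 49 / 6.76
  = 65.06
Design effect: 2.2 × 65.06 = 143.14.
Round up → n = 144.

n = 144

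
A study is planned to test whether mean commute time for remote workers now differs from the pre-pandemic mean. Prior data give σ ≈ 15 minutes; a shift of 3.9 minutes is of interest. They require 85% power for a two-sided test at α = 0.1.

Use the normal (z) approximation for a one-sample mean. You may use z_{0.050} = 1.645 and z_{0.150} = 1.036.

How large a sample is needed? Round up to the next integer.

n = (z_{α/2} + z_β)² · σ² / δ²
  = (1.645 + 1.036)² · 15² / 3.9²
  = 7.1878 · 225 / 15.21
  = 106.33
Round up → n = 107.

n = 107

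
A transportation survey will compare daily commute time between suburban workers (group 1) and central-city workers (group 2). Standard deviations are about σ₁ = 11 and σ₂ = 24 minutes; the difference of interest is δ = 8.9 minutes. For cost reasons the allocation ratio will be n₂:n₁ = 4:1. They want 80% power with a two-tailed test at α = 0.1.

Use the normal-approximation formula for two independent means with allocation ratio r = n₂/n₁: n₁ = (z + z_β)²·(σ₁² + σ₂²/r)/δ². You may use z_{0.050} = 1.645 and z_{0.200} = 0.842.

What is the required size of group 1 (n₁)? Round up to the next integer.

n₁ = (z_{α/2} + z_β)² · (σ₁² + σ₂²/r) / δ²
   = (1.645 + 0.842)² · (11² + 24²/4) / 8.9²
   = 6.1852 · (121 + 144) / 79.21
   = 6.1852 · 265 / 79.21
   = 20.69
Round up → n₁ = 21; n₂ = r·n₁ = 4 × 21 = 84.

n₁ = 21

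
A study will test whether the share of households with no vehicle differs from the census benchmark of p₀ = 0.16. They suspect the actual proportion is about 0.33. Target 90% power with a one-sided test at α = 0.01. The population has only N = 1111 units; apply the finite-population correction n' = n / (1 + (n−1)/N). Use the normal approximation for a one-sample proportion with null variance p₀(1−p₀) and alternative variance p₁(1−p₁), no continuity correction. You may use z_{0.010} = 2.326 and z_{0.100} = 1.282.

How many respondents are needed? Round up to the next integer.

n = 69

n = [z_α·√(p₀q₀) + z_β·√(p₁q₁)]² / (p₁ − p₀)²
  = [2.326·√(0.16·0.84) + 1.282·√(0.33·0.67)]² / (0.17)²
  = [2.326·0.3666 + 1.282·0.4702]² / 0.0289
  = [1.4555]² / 0.0289
  = 73.31
Finite-population correction (N = 1111): 73.31 / (1 + (73.31 − 1)/1111) = 68.83.
Round up → n = 69.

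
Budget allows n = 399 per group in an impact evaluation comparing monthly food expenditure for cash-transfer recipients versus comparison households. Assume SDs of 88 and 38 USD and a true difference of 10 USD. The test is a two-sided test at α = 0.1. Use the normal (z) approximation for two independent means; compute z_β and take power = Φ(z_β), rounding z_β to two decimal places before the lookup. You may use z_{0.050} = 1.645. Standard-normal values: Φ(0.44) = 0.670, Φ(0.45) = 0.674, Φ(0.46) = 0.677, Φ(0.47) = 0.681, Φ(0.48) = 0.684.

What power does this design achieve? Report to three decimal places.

Power ≈ 0.670

z_β = δ·√(n/(σ₁²+σ₂²)) − z_{α/2}
    = 10 · √(399/9188) − 1.645
    = 10 · 0.20839 − 1.645
    = 2.0839 − 1.645 = 0.4389 → 0.44
Power = Φ(0.44) = 0.670.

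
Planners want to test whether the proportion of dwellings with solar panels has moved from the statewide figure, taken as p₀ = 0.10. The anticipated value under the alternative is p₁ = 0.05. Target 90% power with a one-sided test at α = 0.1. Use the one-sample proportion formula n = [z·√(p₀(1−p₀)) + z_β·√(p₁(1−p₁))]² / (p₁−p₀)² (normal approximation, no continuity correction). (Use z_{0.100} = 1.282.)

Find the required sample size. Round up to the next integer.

n = 177

n = [z_α·√(p₀q₀) + z_β·√(p₁q₁)]² / (p₁ − p₀)²
  = [1.282·√(0.10·0.90) + 1.282·√(0.05·0.95)]² / (-0.05)²
  = [1.282·0.3000 + 1.282·0.2179]² / 0.0025
  = [0.6640]² / 0.0025
  = 176.36
Round up → n = 177.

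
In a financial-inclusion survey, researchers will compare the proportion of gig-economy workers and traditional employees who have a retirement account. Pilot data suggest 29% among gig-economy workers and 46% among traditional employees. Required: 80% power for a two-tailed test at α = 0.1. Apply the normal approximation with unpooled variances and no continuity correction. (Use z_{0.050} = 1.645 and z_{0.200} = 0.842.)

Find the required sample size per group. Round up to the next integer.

n = (z_{α/2} + z_β)² · [p₁(1−p₁) + p₂(1−p₂)] / (p₁ − p₂)²
  = (1.645 + 0.842)² · (0.29·0.71 + 0.46·0.54) / (-0.17)²
  = (2.487)² · (0.2059 + 0.2484) / 0.0289
  = 6.1852 · 0.4543 / 0.0289
  = 97.23
Round up → n = 98 per group.

n = 98 per group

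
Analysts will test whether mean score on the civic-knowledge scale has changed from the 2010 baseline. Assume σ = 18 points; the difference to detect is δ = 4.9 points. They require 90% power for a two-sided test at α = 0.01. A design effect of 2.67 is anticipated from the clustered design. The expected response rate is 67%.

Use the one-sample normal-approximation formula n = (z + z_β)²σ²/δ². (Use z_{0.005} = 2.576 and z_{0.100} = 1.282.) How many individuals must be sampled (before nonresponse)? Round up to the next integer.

n = 801

n = (z_{α/2} + z_β)² · σ² / δ²
  = (2.576 + 1.282)² · 18² / 4.9²
  = 14.8842 · 324 / 24.01
  = 200.85
Design effect: 2.67 × 200.85 = 536.28.
Adjust for 67% response: 536.28 / 0.67 = 800.41.
Round up → n = 801.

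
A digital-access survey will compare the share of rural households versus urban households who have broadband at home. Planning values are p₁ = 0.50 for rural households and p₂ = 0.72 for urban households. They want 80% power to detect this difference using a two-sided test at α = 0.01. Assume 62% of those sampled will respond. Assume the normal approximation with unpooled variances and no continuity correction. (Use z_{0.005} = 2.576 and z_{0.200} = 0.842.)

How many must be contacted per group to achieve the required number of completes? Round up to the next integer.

n = (z_{α/2} + z_β)² · [p₁(1−p₁) + p₂(1−p₂)] / (p₁ − p₂)²
  = (2.576 + 0.842)² · (0.50·0.50 + 0.72·0.28) / (-0.22)²
  = (3.418)² · (0.2500 + 0.2016) / 0.0484
  = 11.6827 · 0.4516 / 0.0484
  = 109.01
Adjust for 62% response: 109.01 / 0.62 = 175.82.
Round up → n = 176 per group.

n = 176 per group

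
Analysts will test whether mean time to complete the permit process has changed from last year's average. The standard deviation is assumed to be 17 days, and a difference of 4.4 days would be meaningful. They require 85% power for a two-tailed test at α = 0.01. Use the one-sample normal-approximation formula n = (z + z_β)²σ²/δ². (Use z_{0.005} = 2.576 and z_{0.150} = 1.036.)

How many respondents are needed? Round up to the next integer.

n = (z_{α/2} + z_β)² · σ² / δ²
  = (2.576 + 1.036)² · 17² / 4.4²
  = 13.0465 · 289 / 19.36
  = 194.75
Round up → n = 195.

n = 195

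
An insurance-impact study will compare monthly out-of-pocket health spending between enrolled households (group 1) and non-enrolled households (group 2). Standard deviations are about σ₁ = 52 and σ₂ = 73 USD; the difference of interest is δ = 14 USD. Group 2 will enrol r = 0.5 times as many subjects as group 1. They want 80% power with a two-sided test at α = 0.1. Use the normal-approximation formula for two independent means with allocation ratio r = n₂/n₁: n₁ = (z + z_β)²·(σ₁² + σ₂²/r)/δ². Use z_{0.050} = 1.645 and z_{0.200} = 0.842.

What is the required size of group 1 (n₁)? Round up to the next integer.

n₁ = 422

n₁ = (z_{α/2} + z_β)² · (σ₁² + σ₂²/r) / δ²
   = (1.645 + 0.842)² · (52² + 73²/0.5) / 14²
   = 6.1852 · (2704 + 10658) / 196
   = 6.1852 · 13362 / 196
   = 421.66
Round up → n₁ = 422; n₂ = r·n₁ = 0.5 × 422 = 211.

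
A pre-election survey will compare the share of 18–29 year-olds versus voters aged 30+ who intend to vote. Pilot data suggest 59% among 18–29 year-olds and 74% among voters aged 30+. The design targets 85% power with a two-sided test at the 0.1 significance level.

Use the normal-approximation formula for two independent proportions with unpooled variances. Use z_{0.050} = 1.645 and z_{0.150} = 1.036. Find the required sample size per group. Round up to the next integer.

n = (z_{α/2} + z_β)² · [p₁(1−p₁) + p₂(1−p₂)] / (p₁ − p₂)²
  = (1.645 + 1.036)² · (0.59·0.41 + 0.74·0.26) / (-0.15)²
  = (2.681)² · (0.2419 + 0.1924) / 0.0225
  = 7.1878 · 0.4343 / 0.0225
  = 138.74
Round up → n = 139 per group.

n = 139 per group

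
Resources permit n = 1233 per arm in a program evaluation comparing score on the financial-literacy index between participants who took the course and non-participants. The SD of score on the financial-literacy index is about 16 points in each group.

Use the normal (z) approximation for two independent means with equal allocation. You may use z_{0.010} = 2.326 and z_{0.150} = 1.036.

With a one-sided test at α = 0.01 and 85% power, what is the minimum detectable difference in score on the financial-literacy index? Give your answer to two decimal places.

Minimum detectable difference ≈ 2.17 points

δ = (z_α + z_β) · √((σ₁²+σ₂²)/n)
  = (2.326 + 1.036) · √(512/1233)
  = 3.362 · √0.41525
  = 3.362 · 0.6444
  = 2.1665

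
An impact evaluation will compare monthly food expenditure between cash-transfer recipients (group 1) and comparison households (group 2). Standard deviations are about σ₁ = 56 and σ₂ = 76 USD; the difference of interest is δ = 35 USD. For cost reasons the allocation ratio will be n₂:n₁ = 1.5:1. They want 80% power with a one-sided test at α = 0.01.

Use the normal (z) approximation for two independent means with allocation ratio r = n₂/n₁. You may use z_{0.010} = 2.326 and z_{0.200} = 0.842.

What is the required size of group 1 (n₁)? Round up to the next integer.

n₁ = (z_α + z_β)² · (σ₁² + σ₂²/r) / δ²
   = (2.326 + 0.842)² · (56² + 76²/1.5) / 35²
   = 10.0362 · (3136 + 3850.7) / 1225
   = 10.0362 · 6986.7 / 1225
   = 57.24
Round up → n₁ = 58; n₂ = r·n₁ = 1.5 × 58 = 87.

n₁ = 58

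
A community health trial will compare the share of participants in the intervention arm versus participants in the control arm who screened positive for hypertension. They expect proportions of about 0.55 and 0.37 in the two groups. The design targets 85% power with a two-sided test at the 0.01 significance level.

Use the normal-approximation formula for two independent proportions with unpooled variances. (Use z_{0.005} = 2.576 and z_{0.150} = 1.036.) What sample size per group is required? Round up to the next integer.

n = 194 per group

n = (z_{α/2} + z_β)² · [p₁(1−p₁) + p₂(1−p₂)] / (p₁ − p₂)²
  = (2.576 + 1.036)² · (0.55·0.45 + 0.37·0.63) / (0.18)²
  = (3.612)² · (0.2475 + 0.2331) / 0.0324
  = 13.0465 · 0.4806 / 0.0324
  = 193.52
Round up → n = 194 per group.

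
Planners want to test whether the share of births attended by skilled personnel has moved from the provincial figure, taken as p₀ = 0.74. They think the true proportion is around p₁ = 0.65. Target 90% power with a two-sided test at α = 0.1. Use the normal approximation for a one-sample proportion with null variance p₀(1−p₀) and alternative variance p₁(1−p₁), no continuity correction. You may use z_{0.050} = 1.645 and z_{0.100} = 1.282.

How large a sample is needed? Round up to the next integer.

n = 220

n = [z_{α/2}·√(p₀q₀) + z_β·√(p₁q₁)]² / (p₁ − p₀)²
  = [1.645·√(0.74·0.26) + 1.282·√(0.65·0.35)]² / (-0.09)²
  = [1.645·0.4386 + 1.282·0.4770]² / 0.0081
  = [1.3330]² / 0.0081
  = 219.38
Round up → n = 220.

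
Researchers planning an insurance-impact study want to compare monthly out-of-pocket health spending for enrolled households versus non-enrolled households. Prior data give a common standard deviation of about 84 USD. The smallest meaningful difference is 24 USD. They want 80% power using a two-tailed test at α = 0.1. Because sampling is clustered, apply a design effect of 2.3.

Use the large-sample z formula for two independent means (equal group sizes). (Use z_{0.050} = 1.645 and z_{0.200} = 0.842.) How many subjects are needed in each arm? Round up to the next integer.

n = 349 per group

n = (z_{α/2} + z_β)² · (σ₁² + σ₂²) / δ²
  = (1.645 + 0.842)² · (2·84² = 14112) / 24²
  = 6.1852 · 14112 / 576
  = 151.54
Design effect: 2.3 × 151.54 = 348.53.
Round up → n = 349 per group.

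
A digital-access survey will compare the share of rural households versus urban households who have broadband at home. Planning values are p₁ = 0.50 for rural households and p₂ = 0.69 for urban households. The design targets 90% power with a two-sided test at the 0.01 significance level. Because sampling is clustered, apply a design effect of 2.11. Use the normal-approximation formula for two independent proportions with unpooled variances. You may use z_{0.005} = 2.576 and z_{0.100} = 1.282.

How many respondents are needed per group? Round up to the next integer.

n = (z_{α/2} + z_β)² · [p₁(1−p₁) + p₂(1−p₂)] / (p₁ − p₂)²
  = (2.576 + 1.282)² · (0.50·0.50 + 0.69·0.31) / (-0.19)²
  = (3.858)² · (0.2500 + 0.2139) / 0.0361
  = 14.8842 · 0.4639 / 0.0361
  = 191.27
Design effect: 2.11 × 191.27 = 403.57.
Round up → n = 404 per group.

n = 404 per group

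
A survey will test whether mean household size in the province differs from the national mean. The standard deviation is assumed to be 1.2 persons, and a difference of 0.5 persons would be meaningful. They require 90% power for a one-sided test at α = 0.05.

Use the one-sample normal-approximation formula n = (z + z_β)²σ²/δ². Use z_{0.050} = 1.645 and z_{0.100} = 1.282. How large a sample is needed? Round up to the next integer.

n = (z_α + z_β)² · σ² / δ²
  = (1.645 + 1.282)² · 1.2² / 0.5²
  = 8.5673 · 1.44 / 0.25
  = 49.35
Round up → n = 50.

n = 50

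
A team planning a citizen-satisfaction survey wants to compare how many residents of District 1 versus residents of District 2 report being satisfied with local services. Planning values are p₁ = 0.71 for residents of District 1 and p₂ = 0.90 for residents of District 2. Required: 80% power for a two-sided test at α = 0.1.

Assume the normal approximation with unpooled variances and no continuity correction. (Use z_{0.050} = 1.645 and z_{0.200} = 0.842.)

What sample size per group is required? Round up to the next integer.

n = (z_{α/2} + z_β)² · [p₁(1−p₁) + p₂(1−p₂)] / (p₁ − p₂)²
  = (1.645 + 0.842)² · (0.71·0.29 + 0.90·0.10) / (-0.19)²
  = (2.487)² · (0.2059 + 0.0900) / 0.0361
  = 6.1852 · 0.2959 / 0.0361
  = 50.70
Round up → n = 51 per group.

n = 51 per group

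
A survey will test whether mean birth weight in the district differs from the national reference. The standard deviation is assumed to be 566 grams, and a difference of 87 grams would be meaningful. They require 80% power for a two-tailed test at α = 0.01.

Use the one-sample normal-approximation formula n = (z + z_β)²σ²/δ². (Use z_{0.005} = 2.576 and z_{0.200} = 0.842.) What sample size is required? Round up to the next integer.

n = (z_{α/2} + z_β)² · σ² / δ²
  = (2.576 + 0.842)² · 566² / 87²
  = 11.6827 · 320356 / 7569
  = 494.47
Round up → n = 495.

n = 495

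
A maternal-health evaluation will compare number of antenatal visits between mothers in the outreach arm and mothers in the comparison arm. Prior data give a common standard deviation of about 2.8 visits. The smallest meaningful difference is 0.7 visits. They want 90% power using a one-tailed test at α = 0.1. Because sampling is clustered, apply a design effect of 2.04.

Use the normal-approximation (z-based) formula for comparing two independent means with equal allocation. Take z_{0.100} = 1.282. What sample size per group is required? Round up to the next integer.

n = (z_α + z_β)² · (σ₁² + σ₂²) / δ²
  = (1.282 + 1.282)² · (2·2.8² = 15.68) / 0.7²
  = 6.5741 · 15.68 / 0.49
  = 210.37
Design effect: 2.04 × 210.37 = 429.16.
Round up → n = 430 per group.

n = 430 per group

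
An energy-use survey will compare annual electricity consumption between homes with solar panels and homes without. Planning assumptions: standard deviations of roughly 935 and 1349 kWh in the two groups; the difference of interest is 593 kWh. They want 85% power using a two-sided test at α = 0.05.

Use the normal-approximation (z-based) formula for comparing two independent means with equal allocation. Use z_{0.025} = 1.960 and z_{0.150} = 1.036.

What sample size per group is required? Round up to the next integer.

n = (z_{α/2} + z_β)² · (σ₁² + σ₂²) / δ²
  = (1.960 + 1.036)² · (935² + 1349² = 2694026) / 593²
  = 8.9760 · 2694026 / 351649
  = 68.77
Round up → n = 69 per group.

n = 69 per group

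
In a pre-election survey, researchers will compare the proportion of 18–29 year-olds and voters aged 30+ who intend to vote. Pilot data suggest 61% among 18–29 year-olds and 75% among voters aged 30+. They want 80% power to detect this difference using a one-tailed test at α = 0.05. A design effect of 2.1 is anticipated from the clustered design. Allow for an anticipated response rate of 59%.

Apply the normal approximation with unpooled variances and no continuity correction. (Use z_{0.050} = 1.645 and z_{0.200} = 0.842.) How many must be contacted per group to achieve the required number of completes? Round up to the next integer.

n = (z_α + z_β)² · [p₁(1−p₁) + p₂(1−p₂)] / (p₁ − p₂)²
  = (1.645 + 0.842)² · (0.61·0.39 + 0.75·0.25) / (-0.14)²
  = (2.487)² · (0.2379 + 0.1875) / 0.0196
  = 6.1852 · 0.4254 / 0.0196
  = 134.24
Design effect: 2.1 × 134.24 = 281.91.
Adjust for 59% response: 281.91 / 0.59 = 477.82.
Round up → n = 478 per group.

n = 478 per group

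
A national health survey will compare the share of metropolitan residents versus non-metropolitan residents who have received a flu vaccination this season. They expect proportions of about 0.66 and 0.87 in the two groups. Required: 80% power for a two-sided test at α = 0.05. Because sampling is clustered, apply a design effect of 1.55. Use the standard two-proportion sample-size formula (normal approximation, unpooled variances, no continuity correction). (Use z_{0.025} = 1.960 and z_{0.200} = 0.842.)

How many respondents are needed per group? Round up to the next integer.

n = (z_{α/2} + z_β)² · [p₁(1−p₁) + p₂(1−p₂)] / (p₁ − p₂)²
  = (1.960 + 0.842)² · (0.66·0.34 + 0.87·0.13) / (-0.21)²
  = (2.802)² · (0.2244 + 0.1131) / 0.0441
  = 7.8512 · 0.3375 / 0.0441
  = 60.09
Design effect: 1.55 × 60.09 = 93.13.
Round up → n = 94 per group.

n = 94 per group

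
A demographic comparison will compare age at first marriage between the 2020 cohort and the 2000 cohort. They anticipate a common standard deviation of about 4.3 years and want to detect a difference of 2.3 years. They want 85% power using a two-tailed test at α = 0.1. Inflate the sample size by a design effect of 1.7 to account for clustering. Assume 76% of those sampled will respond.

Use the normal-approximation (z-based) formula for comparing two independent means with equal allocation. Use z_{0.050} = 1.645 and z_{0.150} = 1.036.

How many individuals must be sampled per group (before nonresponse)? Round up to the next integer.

n = 113 per group

n = (z_{α/2} + z_β)² · (σ₁² + σ₂²) / δ²
  = (1.645 + 1.036)² · (2·4.3² = 36.98) / 2.3²
  = 7.1878 · 36.98 / 5.29
  = 50.25
Design effect: 1.7 × 50.25 = 85.42.
Adjust for 76% response: 85.42 / 0.76 = 112.39.
Round up → n = 113 per group.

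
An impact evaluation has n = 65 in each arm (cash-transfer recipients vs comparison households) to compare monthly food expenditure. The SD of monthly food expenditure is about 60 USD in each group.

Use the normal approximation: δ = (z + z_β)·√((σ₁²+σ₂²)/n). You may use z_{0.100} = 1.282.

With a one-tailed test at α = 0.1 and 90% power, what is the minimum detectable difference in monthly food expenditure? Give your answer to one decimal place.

Minimum detectable difference ≈ 27.0 USD

δ = (z_α + z_β) · √((σ₁²+σ₂²)/n)
  = (1.282 + 1.282) · √(7200/65)
  = 2.564 · √110.7692
  = 2.564 · 10.5247
  = 26.9853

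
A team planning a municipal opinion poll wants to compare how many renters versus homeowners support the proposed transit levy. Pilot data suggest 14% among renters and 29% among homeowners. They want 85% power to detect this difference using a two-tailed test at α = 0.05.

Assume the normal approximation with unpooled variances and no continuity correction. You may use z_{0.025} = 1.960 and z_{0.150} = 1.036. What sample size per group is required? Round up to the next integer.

n = 131 per group

n = (z_{α/2} + z_β)² · [p₁(1−p₁) + p₂(1−p₂)] / (p₁ − p₂)²
  = (1.960 + 1.036)² · (0.14·0.86 + 0.29·0.71) / (-0.15)²
  = (2.996)² · (0.1204 + 0.2059) / 0.0225
  = 8.9760 · 0.3263 / 0.0225
  = 130.17
Round up → n = 131 per group.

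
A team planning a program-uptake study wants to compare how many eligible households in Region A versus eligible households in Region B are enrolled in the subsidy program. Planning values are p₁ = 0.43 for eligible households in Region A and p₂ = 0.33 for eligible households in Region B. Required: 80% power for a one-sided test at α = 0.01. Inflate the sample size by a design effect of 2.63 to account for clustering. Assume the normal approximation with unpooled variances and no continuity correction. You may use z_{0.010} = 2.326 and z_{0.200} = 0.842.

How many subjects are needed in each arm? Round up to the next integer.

n = 1231 per group

n = (z_α + z_β)² · [p₁(1−p₁) + p₂(1−p₂)] / (p₁ − p₂)²
  = (2.326 + 0.842)² · (0.43·0.57 + 0.33·0.67) / (0.10)²
  = (3.168)² · (0.2451 + 0.2211) / 0.0100
  = 10.0362 · 0.4662 / 0.0100
  = 467.89
Design effect: 2.63 × 467.89 = 1230.55.
Round up → n = 1231 per group.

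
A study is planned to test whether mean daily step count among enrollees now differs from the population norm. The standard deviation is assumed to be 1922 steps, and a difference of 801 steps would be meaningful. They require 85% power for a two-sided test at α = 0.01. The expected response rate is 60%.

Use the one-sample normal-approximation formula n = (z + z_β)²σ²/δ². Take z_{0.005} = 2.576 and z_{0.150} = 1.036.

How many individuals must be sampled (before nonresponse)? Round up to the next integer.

n = 126

n = (z_{α/2} + z_β)² · σ² / δ²
  = (2.576 + 1.036)² · 1922² / 801²
  = 13.0465 · 3694084 / 641601
  = 75.12
Adjust for 60% response: 75.12 / 0.60 = 125.19.
Round up → n = 126.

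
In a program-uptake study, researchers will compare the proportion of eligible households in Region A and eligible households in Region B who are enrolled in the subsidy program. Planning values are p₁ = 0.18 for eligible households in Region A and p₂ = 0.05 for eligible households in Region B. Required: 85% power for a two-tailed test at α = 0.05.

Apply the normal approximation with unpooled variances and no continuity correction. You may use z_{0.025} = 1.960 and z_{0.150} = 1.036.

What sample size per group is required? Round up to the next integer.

n = 104 per group

n = (z_{α/2} + z_β)² · [p₁(1−p₁) + p₂(1−p₂)] / (p₁ − p₂)²
  = (1.960 + 1.036)² · (0.18·0.82 + 0.05·0.95) / (0.13)²
  = (2.996)² · (0.1476 + 0.0475) / 0.0169
  = 8.9760 · 0.1951 / 0.0169
  = 103.62
Round up → n = 104 per group.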